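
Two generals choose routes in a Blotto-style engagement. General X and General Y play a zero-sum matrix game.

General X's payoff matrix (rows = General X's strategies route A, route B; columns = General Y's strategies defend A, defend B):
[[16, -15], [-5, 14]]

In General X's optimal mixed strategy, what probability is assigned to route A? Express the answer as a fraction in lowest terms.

19/50

Row minima are -15 and -5, so General X's maximin is -5; column maxima are 16 and 14, so General Y's minimax is 14. These differ, so the equilibrium is in mixed strategies.
Let General X play route A with probability p. General Y is indifferent when 16p − 5(1−p) = −15p + 14(1−p), giving p = 19/50.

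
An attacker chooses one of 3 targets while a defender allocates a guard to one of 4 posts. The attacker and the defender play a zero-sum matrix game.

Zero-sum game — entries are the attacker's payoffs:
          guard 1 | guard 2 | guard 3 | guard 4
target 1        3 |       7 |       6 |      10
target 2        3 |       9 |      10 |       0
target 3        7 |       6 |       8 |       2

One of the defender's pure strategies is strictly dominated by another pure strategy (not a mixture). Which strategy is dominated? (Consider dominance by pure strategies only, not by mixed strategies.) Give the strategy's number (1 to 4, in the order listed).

The defender prefers columns that give the attacker less. Compare guard 3 with guard 1: 3 < 6, 3 < 10, 7 < 8.
So guard 1 strictly dominates guard 3 for the defender; guard 3 is strictly dominated.

3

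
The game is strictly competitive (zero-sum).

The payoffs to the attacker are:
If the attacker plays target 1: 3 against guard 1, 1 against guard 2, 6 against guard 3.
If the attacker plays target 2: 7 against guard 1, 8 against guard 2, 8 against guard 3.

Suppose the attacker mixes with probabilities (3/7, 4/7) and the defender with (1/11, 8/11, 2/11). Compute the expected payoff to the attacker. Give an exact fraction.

Against (1/11, 8/11, 2/11), each row's expected payoff is target 1: 23/11; target 2: 87/11.
Taking the (3/7, 4/7)-weighted average: (3/7)·(23/11) + (4/7)·(87/11) = 417/77.

417/77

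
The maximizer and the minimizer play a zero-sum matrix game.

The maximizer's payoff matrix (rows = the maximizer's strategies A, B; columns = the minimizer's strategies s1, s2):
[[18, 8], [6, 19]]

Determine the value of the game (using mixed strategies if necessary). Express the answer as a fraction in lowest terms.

Row minima are 8 and 6, so the maximizer's maximin is 8; column maxima are 18 and 19, so the minimizer's minimax is 18. These differ, so the equilibrium is in mixed strategies.
Let the maximizer play A with probability p. The minimizer is indifferent when 18p + 6(1−p) = 8p + 19(1−p), giving p = 13/23.
Let the minimizer play s1 with probability q. The maximizer is indifferent when 18q + 8(1−q) = 6q + 19(1−q), giving q = 11/23.
The value is 18·(11/23) + (8)·(12/23) = 294/23.

294/23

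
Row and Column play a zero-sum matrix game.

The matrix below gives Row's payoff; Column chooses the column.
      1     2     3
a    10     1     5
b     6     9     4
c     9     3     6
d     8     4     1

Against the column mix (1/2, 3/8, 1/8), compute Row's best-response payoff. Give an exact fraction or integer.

a: (10)·(1/2) + (1)·(3/8) + (5)·(1/8) = 6.
b: (6)·(1/2) + (9)·(3/8) + (4)·(1/8) = 55/8.
c: (9)·(1/2) + (3)·(3/8) + (6)·(1/8) = 51/8.
d: (8)·(1/2) + (4)·(3/8) + (1)·(1/8) = 45/8.
The best pure response is b with expected payoff 55/8.

55/8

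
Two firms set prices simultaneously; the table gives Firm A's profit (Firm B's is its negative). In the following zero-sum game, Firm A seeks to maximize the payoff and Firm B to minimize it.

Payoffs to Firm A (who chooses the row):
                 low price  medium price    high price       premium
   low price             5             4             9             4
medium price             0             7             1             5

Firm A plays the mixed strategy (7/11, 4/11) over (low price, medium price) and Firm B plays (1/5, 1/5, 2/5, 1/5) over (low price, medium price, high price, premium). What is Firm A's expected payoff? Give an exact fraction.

273/55

Against (1/5, 1/5, 2/5, 1/5), each row's expected payoff is low price: 31/5; medium price: 14/5.
Taking the (7/11, 4/11)-weighted average: (7/11)·(31/5) + (4/11)·(14/5) = 273/55.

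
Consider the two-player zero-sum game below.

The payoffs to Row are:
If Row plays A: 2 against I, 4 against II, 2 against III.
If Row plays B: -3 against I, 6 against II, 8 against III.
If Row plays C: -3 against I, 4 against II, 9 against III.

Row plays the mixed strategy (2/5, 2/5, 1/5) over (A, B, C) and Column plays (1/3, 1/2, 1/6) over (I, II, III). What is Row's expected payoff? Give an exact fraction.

Against (1/3, 1/2, 1/6), each row's expected payoff is A: 3; B: 10/3; C: 5/2.
Taking the (2/5, 2/5, 1/5)-weighted average: (2/5)·(3) + (2/5)·(10/3) + (1/5)·(5/2) = 91/30.

91/30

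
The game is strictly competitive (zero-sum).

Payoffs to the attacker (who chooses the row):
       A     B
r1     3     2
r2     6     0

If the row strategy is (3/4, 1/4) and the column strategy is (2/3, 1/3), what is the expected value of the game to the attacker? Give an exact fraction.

3

Against (2/3, 1/3), each row's expected payoff is r1: 8/3; r2: 4.
Taking the (3/4, 1/4)-weighted average: (3/4)·(8/3) + (1/4)·(4) = 3.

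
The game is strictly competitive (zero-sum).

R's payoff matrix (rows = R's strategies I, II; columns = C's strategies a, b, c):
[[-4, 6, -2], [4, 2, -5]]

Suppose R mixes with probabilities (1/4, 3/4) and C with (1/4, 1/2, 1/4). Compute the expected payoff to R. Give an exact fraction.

15/16

Against (1/4, 1/2, 1/4), each row's expected payoff is I: 3/2; II: 3/4.
Taking the (1/4, 3/4)-weighted average: (1/4)·(3/2) + (3/4)·(3/4) = 15/16.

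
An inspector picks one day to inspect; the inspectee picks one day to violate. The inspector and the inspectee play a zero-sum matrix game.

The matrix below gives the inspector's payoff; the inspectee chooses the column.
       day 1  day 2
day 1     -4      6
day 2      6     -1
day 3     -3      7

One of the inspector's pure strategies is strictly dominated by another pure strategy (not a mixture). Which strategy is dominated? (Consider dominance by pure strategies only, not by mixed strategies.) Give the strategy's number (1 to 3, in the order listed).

1

Compare day 1 with day 3: -3 > -4, 7 > 6.
So day 3 strictly dominates day 1 for the inspector; day 1 is strictly dominated.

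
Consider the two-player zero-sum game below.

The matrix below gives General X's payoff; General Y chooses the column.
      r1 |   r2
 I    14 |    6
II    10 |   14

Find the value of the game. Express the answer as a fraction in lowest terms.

34/3

Row minima are 6 and 10, so General X's maximin is 10; column maxima are 14 and 14, so General Y's minimax is 14. These differ, so the equilibrium is in mixed strategies.
Let General X play I with probability p. General Y is indifferent when 14p + 10(1−p) = 6p + 14(1−p), giving p = 1/3.
Let General Y play r1 with probability q. General X is indifferent when 14q + 6(1−q) = 10q + 14(1−q), giving q = 2/3.
The value is 14·(2/3) + (6)·(1/3) = 34/3.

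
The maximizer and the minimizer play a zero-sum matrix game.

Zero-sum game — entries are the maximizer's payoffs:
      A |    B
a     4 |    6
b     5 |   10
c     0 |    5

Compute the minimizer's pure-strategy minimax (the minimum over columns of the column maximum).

The worst case (largest entry) in each column is A: 5, B: 10.
The best (smallest) of these is 5.

5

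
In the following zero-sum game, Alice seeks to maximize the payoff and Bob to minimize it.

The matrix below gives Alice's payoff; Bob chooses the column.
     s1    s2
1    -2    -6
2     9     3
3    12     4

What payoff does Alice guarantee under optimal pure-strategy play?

Row minima: -6, 3, 4 → Alice's maximin is 4.
Column maxima: 12, 4 → Bob's minimax is 4.
They coincide at (3, s2), so the value is 4.

4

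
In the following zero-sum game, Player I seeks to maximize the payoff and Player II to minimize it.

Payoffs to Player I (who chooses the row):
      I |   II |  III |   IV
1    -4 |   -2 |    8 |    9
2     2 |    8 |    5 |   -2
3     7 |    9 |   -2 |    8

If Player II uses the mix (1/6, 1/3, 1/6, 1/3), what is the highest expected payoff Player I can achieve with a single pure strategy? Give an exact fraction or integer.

1: (-4)·(1/6) + (-2)·(1/3) + (8)·(1/6) + (9)·(1/3) = 3.
2: (2)·(1/6) + (8)·(1/3) + (5)·(1/6) + (-2)·(1/3) = 19/6.
3: (7)·(1/6) + (9)·(1/3) + (-2)·(1/6) + (8)·(1/3) = 13/2.
The best pure response is 3 with expected payoff 13/2.

13/2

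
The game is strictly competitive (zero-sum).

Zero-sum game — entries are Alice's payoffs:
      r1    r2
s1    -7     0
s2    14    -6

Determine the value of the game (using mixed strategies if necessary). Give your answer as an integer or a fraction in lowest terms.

Row minima are -7 and -6, so Alice's maximin is -6; column maxima are 14 and 0, so Bob's minimax is 0. These differ, so the equilibrium is in mixed strategies.
Let Alice play s1 with probability p. Bob is indifferent when −7p + 14(1−p) = −6(1−p), giving p = 20/27.
Let Bob play r1 with probability q. Alice is indifferent when −7q = 14q − 6(1−q), giving q = 2/9.
The value is -7·(2/9) + (0)·(7/9) = -14/9.

-14/9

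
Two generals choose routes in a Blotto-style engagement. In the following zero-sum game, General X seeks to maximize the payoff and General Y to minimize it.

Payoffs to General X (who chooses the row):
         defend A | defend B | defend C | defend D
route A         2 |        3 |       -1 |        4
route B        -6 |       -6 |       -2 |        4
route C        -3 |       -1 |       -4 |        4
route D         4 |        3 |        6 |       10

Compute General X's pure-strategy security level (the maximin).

The worst-case payoff for each row is route A: -1, route B: -6, route C: -4, route D: 3.
The best of these is 3.

3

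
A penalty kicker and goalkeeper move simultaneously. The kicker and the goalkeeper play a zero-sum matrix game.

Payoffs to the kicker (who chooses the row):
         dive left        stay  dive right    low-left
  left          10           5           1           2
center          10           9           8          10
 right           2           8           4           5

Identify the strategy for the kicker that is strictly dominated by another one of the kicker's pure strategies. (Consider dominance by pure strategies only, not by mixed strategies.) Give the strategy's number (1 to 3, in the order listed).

3

Compare right with center: 10 > 2, 9 > 8, 8 > 4, 10 > 5.
So center strictly dominates right for the kicker; right is strictly dominated.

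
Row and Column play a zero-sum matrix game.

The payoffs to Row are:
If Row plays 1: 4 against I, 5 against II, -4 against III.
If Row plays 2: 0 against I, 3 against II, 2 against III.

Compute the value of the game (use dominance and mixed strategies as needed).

4/5

Column II is strictly dominated by I for Column (it gives Row more in every row).
The remaining 2×2 game on (1, 2) × (I, III) has no saddle point. Let Row play 1 with probability p; indifference gives 4p = −4p + 2(1−p), so p = 1/5.
Similarly Column's optimal q on I is 3/5, and the value is 4·(3/5) + (-4)·(2/5) = 4/5.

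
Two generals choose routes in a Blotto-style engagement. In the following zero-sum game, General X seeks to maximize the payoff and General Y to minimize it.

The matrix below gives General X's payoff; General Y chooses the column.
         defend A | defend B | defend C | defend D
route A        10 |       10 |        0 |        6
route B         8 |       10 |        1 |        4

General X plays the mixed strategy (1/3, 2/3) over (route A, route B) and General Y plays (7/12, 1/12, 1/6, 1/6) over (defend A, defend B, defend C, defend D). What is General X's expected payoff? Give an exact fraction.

Against (7/12, 1/12, 1/6, 1/6), each row's expected payoff is route A: 23/3; route B: 19/3.
Taking the (1/3, 2/3)-weighted average: (1/3)·(23/3) + (2/3)·(19/3) = 61/9.

61/9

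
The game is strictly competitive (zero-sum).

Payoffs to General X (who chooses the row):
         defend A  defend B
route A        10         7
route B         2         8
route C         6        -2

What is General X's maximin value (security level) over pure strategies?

The worst-case payoff for each row is route A: 7, route B: 2, route C: -2.
The best of these is 7.

7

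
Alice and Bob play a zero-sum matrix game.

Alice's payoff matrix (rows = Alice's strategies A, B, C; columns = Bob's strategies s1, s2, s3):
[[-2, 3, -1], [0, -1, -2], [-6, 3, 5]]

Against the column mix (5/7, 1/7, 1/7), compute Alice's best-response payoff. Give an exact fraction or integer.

A: (-2)·(5/7) + (3)·(1/7) + (-1)·(1/7) = -8/7.
B: (0)·(5/7) + (-1)·(1/7) + (-2)·(1/7) = -3/7.
C: (-6)·(5/7) + (3)·(1/7) + (5)·(1/7) = -22/7.
The best pure response is B with expected payoff -3/7.

-3/7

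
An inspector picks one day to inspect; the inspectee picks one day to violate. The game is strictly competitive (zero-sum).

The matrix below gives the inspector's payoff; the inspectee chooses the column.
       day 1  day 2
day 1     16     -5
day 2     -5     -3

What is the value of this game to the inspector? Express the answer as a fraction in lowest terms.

Row minima are -5 and -5, so the inspector's maximin is -5; column maxima are 16 and -3, so the inspectee's minimax is -3. These differ, so the equilibrium is in mixed strategies.
Let the inspector play day 1 with probability p. The inspectee is indifferent when 16p − 5(1−p) = −5p − 3(1−p), giving p = 2/23.
Let the inspectee play day 1 with probability q. The inspector is indifferent when 16q − 5(1−q) = −5q − 3(1−q), giving q = 2/23.
The value is 16·(2/23) + (-5)·(21/23) = -73/23.

-73/23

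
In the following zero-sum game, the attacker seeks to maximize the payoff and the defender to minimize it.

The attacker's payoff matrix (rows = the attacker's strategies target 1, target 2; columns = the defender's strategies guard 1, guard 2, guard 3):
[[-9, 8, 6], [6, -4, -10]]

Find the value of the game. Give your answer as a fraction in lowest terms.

Column guard 2 is strictly dominated by guard 3 for the defender (it gives the attacker more in every row).
The remaining 2×2 game on (target 1, target 2) × (guard 1, guard 3) has no saddle point. Let the attacker play target 1 with probability p; indifference gives −9p + 6(1−p) = 6p − 10(1−p), so p = 16/31.
Similarly the defender's optimal q on guard 1 is 16/31, and the value is -9·(16/31) + (6)·(15/31) = -54/31.

-54/31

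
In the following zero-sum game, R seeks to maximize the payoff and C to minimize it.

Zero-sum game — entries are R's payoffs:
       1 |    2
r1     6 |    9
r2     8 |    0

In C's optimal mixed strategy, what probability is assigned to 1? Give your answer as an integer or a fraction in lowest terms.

9/11

Row minima are 6 and 0, so R's maximin is 6; column maxima are 8 and 9, so C's minimax is 8. These differ, so the equilibrium is in mixed strategies.
Let C play 1 with probability q. R is indifferent when 6q + 9(1−q) = 8q, giving q = 9/11.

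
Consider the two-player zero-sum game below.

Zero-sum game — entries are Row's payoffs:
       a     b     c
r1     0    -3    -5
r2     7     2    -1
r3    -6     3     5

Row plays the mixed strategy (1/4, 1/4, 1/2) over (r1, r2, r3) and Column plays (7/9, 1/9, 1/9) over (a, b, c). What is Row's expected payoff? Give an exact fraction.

Against (7/9, 1/9, 1/9), each row's expected payoff is r1: -8/9; r2: 50/9; r3: -34/9.
Taking the (1/4, 1/4, 1/2)-weighted average: (1/4)·(-8/9) + (1/4)·(50/9) + (1/2)·(-34/9) = -13/18.

-13/18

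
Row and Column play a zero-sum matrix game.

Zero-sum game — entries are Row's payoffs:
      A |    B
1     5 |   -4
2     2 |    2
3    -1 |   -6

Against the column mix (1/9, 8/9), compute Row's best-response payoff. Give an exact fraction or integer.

2

1: (5)·(1/9) + (-4)·(8/9) = -3.
2: (2)·(1/9) + (2)·(8/9) = 2.
3: (-1)·(1/9) + (-6)·(8/9) = -49/9.
The best pure response is 2 with expected payoff 2.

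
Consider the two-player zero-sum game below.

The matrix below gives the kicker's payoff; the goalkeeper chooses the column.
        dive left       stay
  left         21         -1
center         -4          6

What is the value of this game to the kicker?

Row minima are -1 and -4, so the kicker's maximin is -1; column maxima are 21 and 6, so the goalkeeper's minimax is 6. These differ, so the equilibrium is in mixed strategies.
Let the kicker play left with probability p. The goalkeeper is indifferent when 21p − 4(1−p) = −p + 6(1−p), giving p = 5/16.
Let the goalkeeper play dive left with probability q. The kicker is indifferent when 21q − (1−q) = −4q + 6(1−q), giving q = 7/32.
The value is 21·(7/32) + (-1)·(25/32) = 61/16.

61/16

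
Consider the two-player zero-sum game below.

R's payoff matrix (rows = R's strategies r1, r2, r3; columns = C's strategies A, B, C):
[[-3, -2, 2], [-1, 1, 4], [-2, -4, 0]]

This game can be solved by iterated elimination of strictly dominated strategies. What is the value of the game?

Row r1 is strictly dominated by row r2 (-1>-3, 1>-2, 4>2); eliminate r1.
Column C is strictly dominated by A for C (-1<4, -2<0); eliminate C.
Row r3 is strictly dominated by row r2 (-1>-2, 1>-4); eliminate r3.
Column B is strictly dominated by A for C (-1<1); eliminate B.
Only (r2, A) remains, with payoff -1.

-1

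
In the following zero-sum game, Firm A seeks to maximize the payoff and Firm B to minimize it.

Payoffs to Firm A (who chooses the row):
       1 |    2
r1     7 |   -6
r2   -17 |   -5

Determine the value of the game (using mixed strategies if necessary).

-137/25

Row minima are -6 and -17, so Firm A's maximin is -6; column maxima are 7 and -5, so Firm B's minimax is -5. These differ, so the equilibrium is in mixed strategies.
Let Firm A play r1 with probability p. Firm B is indifferent when 7p − 17(1−p) = −6p − 5(1−p), giving p = 12/25.
Let Firm B play 1 with probability q. Firm A is indifferent when 7q − 6(1−q) = −17q − 5(1−q), giving q = 1/25.
The value is 7·(1/25) + (-6)·(24/25) = -137/25.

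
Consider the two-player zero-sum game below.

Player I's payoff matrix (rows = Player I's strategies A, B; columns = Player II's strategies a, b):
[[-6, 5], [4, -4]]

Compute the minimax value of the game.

-4/19

Row minima are -6 and -4, so Player I's maximin is -4; column maxima are 4 and 5, so Player II's minimax is 4. These differ, so the equilibrium is in mixed strategies.
Let Player I play A with probability p. Player II is indifferent when −6p + 4(1−p) = 5p − 4(1−p), giving p = 8/19.
Let Player II play a with probability q. Player I is indifferent when −6q + 5(1−q) = 4q − 4(1−q), giving q = 9/19.
The value is -6·(9/19) + (5)·(10/19) = -4/19.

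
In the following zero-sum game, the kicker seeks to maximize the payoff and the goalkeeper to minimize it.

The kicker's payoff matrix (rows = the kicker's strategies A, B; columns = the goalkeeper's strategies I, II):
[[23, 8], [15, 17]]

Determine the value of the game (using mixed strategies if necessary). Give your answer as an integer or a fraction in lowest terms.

271/17

Row minima are 8 and 15, so the kicker's maximin is 15; column maxima are 23 and 17, so the goalkeeper's minimax is 17. These differ, so the equilibrium is in mixed strategies.
Let the kicker play A with probability p. The goalkeeper is indifferent when 23p + 15(1−p) = 8p + 17(1−p), giving p = 2/17.
Let the goalkeeper play I with probability q. The kicker is indifferent when 23q + 8(1−q) = 15q + 17(1−q), giving q = 9/17.
The value is 23·(9/17) + (8)·(8/17) = 271/17.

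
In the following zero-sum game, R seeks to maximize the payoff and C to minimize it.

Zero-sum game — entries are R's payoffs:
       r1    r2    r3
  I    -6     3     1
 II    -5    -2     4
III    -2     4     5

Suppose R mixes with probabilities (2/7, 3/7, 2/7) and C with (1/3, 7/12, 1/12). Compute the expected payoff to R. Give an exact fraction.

-11/21

Against (1/3, 7/12, 1/12), each row's expected payoff is I: -1/6; II: -5/2; III: 25/12.
Taking the (2/7, 3/7, 2/7)-weighted average: (2/7)·(-1/6) + (3/7)·(-5/2) + (2/7)·(25/12) = -11/21.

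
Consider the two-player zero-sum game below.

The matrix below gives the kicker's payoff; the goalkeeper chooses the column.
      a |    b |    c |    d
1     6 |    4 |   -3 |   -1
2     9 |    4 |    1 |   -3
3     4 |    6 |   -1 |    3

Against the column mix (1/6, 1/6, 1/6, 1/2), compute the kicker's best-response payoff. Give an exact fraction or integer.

1: (6)·(1/6) + (4)·(1/6) + (-3)·(1/6) + (-1)·(1/2) = 2/3.
2: (9)·(1/6) + (4)·(1/6) + (1)·(1/6) + (-3)·(1/2) = 5/6.
3: (4)·(1/6) + (6)·(1/6) + (-1)·(1/6) + (3)·(1/2) = 3.
The best pure response is 3 with expected payoff 3.

3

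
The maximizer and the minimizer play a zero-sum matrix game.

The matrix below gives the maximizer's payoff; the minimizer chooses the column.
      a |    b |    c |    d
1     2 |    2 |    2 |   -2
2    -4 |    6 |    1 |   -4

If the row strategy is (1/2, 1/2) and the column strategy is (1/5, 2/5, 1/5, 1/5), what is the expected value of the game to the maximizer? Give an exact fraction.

Against (1/5, 2/5, 1/5, 1/5), each row's expected payoff is 1: 6/5; 2: 1.
Taking the (1/2, 1/2)-weighted average: (1/2)·(6/5) + (1/2)·(1) = 11/10.

11/10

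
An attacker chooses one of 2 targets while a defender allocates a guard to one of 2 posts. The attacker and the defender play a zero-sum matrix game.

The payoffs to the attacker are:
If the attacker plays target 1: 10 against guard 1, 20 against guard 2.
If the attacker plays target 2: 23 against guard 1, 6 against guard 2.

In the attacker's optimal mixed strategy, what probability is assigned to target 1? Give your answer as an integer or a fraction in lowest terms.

17/27

Row minima are 10 and 6, so the attacker's maximin is 10; column maxima are 23 and 20, so the defender's minimax is 20. These differ, so the equilibrium is in mixed strategies.
Let the attacker play target 1 with probability p. The defender is indifferent when 10p + 23(1−p) = 20p + 6(1−p), giving p = 17/27.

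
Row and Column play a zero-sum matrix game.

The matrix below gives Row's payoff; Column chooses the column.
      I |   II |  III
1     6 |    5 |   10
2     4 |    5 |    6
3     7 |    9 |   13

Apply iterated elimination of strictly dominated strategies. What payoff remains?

Column III is strictly dominated by I for Column (6<10, 4<6, 7<13); eliminate III.
Row 1 is strictly dominated by row 3 (7>6, 9>5); eliminate 1.
Column II is strictly dominated by I for Column (4<5, 7<9); eliminate II.
Row 2 is strictly dominated by row 3 (7>4); eliminate 2.
Only (3, I) remains, with payoff 7.

7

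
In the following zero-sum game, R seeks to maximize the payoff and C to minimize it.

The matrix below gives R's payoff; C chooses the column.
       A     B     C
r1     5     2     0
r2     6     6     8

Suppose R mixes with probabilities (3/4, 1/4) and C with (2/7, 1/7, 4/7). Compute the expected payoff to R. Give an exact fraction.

43/14

Against (2/7, 1/7, 4/7), each row's expected payoff is r1: 12/7; r2: 50/7.
Taking the (3/4, 1/4)-weighted average: (3/4)·(12/7) + (1/4)·(50/7) = 43/14.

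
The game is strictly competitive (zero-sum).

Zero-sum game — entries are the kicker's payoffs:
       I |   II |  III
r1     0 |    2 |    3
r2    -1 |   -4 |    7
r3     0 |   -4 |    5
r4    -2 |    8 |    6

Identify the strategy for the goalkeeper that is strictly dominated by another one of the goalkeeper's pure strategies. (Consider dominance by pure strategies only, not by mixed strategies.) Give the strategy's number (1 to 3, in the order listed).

3

The goalkeeper prefers columns that give the kicker less. Compare III with I: 0 < 3, -1 < 7, 0 < 5, -2 < 6.
So I strictly dominates III for the goalkeeper; III is strictly dominated.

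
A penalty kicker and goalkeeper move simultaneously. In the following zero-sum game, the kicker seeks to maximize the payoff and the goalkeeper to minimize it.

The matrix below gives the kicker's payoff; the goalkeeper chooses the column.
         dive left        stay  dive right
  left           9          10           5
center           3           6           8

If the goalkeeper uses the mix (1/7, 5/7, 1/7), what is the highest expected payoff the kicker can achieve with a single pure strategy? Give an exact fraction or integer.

64/7

left: (9)·(1/7) + (10)·(5/7) + (5)·(1/7) = 64/7.
center: (3)·(1/7) + (6)·(5/7) + (8)·(1/7) = 41/7.
The best pure response is left with expected payoff 64/7.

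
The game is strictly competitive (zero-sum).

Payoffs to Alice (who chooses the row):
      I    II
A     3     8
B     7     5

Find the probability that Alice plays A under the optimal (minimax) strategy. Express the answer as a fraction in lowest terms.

2/7

Row minima are 3 and 5, so Alice's maximin is 5; column maxima are 7 and 8, so Bob's minimax is 7. These differ, so the equilibrium is in mixed strategies.
Let Alice play A with probability p. Bob is indifferent when 3p + 7(1−p) = 8p + 5(1−p), giving p = 2/7.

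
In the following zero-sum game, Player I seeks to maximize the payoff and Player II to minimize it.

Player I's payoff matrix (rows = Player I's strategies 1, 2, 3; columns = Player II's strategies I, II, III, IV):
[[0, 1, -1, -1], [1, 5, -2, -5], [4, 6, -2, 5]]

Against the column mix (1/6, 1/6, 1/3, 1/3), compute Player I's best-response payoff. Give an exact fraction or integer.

8/3

1: (0)·(1/6) + (1)·(1/6) + (-1)·(1/3) + (-1)·(1/3) = -1/2.
2: (1)·(1/6) + (5)·(1/6) + (-2)·(1/3) + (-5)·(1/3) = -4/3.
3: (4)·(1/6) + (6)·(1/6) + (-2)·(1/3) + (5)·(1/3) = 8/3.
The best pure response is 3 with expected payoff 8/3.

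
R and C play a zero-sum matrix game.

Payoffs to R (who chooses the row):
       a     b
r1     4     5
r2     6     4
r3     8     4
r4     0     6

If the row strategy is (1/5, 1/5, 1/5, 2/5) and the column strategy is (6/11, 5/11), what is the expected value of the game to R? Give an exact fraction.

Against (6/11, 5/11), each row's expected payoff is r1: 49/11; r2: 56/11; r3: 68/11; r4: 30/11.
Taking the (1/5, 1/5, 1/5, 2/5)-weighted average: (1/5)·(49/11) + (1/5)·(56/11) + (1/5)·(68/11) + (2/5)·(30/11) = 233/55.

233/55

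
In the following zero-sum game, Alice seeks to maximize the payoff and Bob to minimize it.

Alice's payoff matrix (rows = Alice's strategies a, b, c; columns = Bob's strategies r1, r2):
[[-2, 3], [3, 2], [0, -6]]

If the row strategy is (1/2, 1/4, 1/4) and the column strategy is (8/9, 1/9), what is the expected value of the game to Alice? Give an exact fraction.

Against (8/9, 1/9), each row's expected payoff is a: -13/9; b: 26/9; c: -2/3.
Taking the (1/2, 1/4, 1/4)-weighted average: (1/2)·(-13/9) + (1/4)·(26/9) + (1/4)·(-2/3) = -1/6.

-1/6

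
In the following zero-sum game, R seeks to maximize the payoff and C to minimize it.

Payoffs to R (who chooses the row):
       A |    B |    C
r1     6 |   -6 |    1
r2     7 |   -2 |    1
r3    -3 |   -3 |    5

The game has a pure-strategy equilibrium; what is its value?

Row minima: -6, -2, -3 → R's maximin is -2.
Column maxima: 7, -2, 5 → C's minimax is -2.
They coincide at (r2, B), so the value is -2.

-2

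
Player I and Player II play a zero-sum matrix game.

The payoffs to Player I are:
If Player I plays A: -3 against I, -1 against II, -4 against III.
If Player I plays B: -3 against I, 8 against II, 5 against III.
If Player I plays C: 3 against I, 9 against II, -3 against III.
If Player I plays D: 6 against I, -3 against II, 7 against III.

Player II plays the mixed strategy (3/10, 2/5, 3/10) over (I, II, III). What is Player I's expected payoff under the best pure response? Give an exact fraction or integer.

19/5

A: (-3)·(3/10) + (-1)·(2/5) + (-4)·(3/10) = -5/2.
B: (-3)·(3/10) + (8)·(2/5) + (5)·(3/10) = 19/5.
C: (3)·(3/10) + (9)·(2/5) + (-3)·(3/10) = 18/5.
D: (6)·(3/10) + (-3)·(2/5) + (7)·(3/10) = 27/10.
The best pure response is B with expected payoff 19/5.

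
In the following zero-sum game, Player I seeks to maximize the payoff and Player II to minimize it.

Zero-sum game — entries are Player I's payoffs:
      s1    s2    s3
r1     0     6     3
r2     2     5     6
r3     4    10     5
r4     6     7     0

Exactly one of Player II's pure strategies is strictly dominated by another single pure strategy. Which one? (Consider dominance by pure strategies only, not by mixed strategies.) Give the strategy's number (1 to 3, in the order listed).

2

Player II prefers columns that give Player I less. Compare s2 with s1: 0 < 6, 2 < 5, 4 < 10, 6 < 7.
So s1 strictly dominates s2 for Player II; s2 is strictly dominated.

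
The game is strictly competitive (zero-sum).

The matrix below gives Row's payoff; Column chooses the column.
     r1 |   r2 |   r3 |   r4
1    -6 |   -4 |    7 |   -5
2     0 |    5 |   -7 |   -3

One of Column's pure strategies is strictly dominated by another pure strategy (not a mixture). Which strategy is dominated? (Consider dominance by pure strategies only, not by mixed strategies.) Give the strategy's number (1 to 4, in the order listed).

Column prefers columns that give Row less. Compare r2 with r1: -6 < -4, 0 < 5.
So r1 strictly dominates r2 for Column; r2 is strictly dominated.

2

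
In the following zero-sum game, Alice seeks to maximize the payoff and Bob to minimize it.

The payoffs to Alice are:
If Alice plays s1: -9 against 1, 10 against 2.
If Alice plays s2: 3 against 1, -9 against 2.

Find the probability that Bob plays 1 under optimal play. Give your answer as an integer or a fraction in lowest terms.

19/31

Row minima are -9 and -9, so Alice's maximin is -9; column maxima are 3 and 10, so Bob's minimax is 3. These differ, so the equilibrium is in mixed strategies.
Let Bob play 1 with probability q. Alice is indifferent when −9q + 10(1−q) = 3q − 9(1−q), giving q = 19/31.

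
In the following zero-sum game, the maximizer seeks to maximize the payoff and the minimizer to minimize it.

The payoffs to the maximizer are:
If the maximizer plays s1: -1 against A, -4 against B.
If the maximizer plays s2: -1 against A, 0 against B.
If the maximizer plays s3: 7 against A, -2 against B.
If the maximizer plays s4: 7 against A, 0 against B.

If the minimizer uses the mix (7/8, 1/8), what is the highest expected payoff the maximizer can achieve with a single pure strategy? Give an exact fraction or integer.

s1: (-1)·(7/8) + (-4)·(1/8) = -11/8.
s2: (-1)·(7/8) + (0)·(1/8) = -7/8.
s3: (7)·(7/8) + (-2)·(1/8) = 47/8.
s4: (7)·(7/8) + (0)·(1/8) = 49/8.
The best pure response is s4 with expected payoff 49/8.

49/8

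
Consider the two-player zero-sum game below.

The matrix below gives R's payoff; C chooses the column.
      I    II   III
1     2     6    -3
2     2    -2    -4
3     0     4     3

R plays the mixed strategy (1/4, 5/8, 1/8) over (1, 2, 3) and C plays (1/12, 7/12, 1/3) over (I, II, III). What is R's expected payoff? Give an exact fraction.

Against (1/12, 7/12, 1/3), each row's expected payoff is 1: 8/3; 2: -7/3; 3: 10/3.
Taking the (1/4, 5/8, 1/8)-weighted average: (1/4)·(8/3) + (5/8)·(-7/3) + (1/8)·(10/3) = -3/8.

-3/8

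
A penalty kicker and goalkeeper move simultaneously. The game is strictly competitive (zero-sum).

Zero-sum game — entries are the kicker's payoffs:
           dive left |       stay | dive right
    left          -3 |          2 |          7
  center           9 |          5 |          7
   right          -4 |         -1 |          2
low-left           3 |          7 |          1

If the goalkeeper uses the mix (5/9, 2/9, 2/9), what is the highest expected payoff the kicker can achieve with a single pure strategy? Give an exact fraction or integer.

left: (-3)·(5/9) + (2)·(2/9) + (7)·(2/9) = 1/3.
center: (9)·(5/9) + (5)·(2/9) + (7)·(2/9) = 23/3.
right: (-4)·(5/9) + (-1)·(2/9) + (2)·(2/9) = -2.
low-left: (3)·(5/9) + (7)·(2/9) + (1)·(2/9) = 31/9.
The best pure response is center with expected payoff 23/3.

23/3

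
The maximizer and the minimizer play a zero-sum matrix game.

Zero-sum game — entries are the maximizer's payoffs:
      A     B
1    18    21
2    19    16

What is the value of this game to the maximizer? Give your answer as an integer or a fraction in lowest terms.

Row minima are 18 and 16, so the maximizer's maximin is 18; column maxima are 19 and 21, so the minimizer's minimax is 19. These differ, so the equilibrium is in mixed strategies.
Let the maximizer play 1 with probability p. The minimizer is indifferent when 18p + 19(1−p) = 21p + 16(1−p), giving p = 1/2.
Let the minimizer play A with probability q. The maximizer is indifferent when 18q + 21(1−q) = 19q + 16(1−q), giving q = 5/6.
The value is 18·(5/6) + (21)·(1/6) = 37/2.

37/2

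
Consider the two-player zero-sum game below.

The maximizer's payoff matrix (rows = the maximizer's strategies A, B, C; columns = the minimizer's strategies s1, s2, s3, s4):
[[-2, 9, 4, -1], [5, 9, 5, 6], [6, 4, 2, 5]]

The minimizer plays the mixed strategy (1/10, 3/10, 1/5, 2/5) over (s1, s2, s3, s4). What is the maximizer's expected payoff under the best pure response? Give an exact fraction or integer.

33/5

A: (-2)·(1/10) + (9)·(3/10) + (4)·(1/5) + (-1)·(2/5) = 29/10.
B: (5)·(1/10) + (9)·(3/10) + (5)·(1/5) + (6)·(2/5) = 33/5.
C: (6)·(1/10) + (4)·(3/10) + (2)·(1/5) + (5)·(2/5) = 21/5.
The best pure response is B with expected payoff 33/5.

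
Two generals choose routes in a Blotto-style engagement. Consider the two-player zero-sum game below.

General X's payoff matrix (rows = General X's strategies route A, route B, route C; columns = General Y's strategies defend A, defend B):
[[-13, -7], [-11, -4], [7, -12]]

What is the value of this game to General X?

-80/13

Row route A is strictly dominated by row route B, so General X never plays it.
The remaining 2×2 game on (route B, route C) × (defend A, defend B) has no saddle point. Let General X play route B with probability p; indifference gives −11p + 7(1−p) = −4p − 12(1−p), so p = 19/26.
Similarly General Y's optimal q on defend A is 4/13, and the value is -11·(4/13) + (-4)·(9/13) = -80/13.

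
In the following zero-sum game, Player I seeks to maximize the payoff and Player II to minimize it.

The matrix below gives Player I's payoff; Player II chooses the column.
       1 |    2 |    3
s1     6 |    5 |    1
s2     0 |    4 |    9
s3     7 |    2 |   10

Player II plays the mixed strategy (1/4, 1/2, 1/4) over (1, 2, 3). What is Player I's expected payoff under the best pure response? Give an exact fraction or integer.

21/4

s1: (6)·(1/4) + (5)·(1/2) + (1)·(1/4) = 17/4.
s2: (0)·(1/4) + (4)·(1/2) + (9)·(1/4) = 17/4.
s3: (7)·(1/4) + (2)·(1/2) + (10)·(1/4) = 21/4.
The best pure response is s3 with expected payoff 21/4.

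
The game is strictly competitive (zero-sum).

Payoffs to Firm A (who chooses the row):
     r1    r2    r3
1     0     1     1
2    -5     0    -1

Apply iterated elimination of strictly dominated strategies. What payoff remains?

0

Row 2 is strictly dominated by row 1 (0>-5, 1>0, 1>-1); eliminate 2.
Column r2 is strictly dominated by r1 for Firm B (0<1); eliminate r2.
Column r3 is strictly dominated by r1 for Firm B (0<1); eliminate r3.
Only (1, r1) remains, with payoff 0.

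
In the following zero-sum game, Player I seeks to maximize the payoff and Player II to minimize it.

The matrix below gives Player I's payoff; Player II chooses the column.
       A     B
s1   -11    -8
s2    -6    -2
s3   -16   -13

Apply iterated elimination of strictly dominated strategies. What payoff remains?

-6

Row s3 is strictly dominated by row s1 (-11>-16, -8>-13); eliminate s3.
Column B is strictly dominated by A for Player II (-11<-8, -6<-2); eliminate B.
Row s1 is strictly dominated by row s2 (-6>-11); eliminate s1.
Only (s2, A) remains, with payoff -6.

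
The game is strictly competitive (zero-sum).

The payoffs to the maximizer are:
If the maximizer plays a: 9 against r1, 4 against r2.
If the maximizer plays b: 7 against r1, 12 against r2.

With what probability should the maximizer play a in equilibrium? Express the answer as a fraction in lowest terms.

1/2

Row minima are 4 and 7, so the maximizer's maximin is 7; column maxima are 9 and 12, so the minimizer's minimax is 9. These differ, so the equilibrium is in mixed strategies.
Let the maximizer play a with probability p. The minimizer is indifferent when 9p + 7(1−p) = 4p + 12(1−p), giving p = 1/2.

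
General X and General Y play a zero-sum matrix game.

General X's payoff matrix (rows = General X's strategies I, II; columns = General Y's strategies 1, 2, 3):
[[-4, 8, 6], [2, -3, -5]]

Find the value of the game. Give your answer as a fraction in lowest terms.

Column 2 is strictly dominated by 3 for General Y (it gives General X more in every row).
The remaining 2×2 game on (I, II) × (1, 3) has no saddle point. Let General X play I with probability p; indifference gives −4p + 2(1−p) = 6p − 5(1−p), so p = 7/17.
Similarly General Y's optimal q on 1 is 11/17, and the value is -4·(11/17) + (6)·(6/17) = -8/17.

-8/17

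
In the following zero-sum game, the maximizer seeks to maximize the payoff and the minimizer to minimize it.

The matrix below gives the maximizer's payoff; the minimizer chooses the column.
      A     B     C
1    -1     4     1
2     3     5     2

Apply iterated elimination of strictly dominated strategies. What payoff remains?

2

Row 1 is strictly dominated by row 2 (3>-1, 5>4, 2>1); eliminate 1.
Column A is strictly dominated by C for the minimizer (2<3); eliminate A.
Column B is strictly dominated by C for the minimizer (2<5); eliminate B.
Only (2, C) remains, with payoff 2.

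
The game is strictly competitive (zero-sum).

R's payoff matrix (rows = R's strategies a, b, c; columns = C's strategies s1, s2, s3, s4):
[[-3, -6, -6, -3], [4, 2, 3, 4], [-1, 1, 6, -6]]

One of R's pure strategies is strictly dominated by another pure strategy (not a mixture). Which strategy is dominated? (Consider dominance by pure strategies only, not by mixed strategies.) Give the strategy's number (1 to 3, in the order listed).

Compare a with b: 4 > -3, 2 > -6, 3 > -6, 4 > -3.
So b strictly dominates a for R; a is strictly dominated.

1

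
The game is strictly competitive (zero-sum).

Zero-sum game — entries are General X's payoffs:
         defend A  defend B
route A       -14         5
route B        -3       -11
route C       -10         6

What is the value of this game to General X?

Row route A is strictly dominated by row route C, so General X never plays it.
The remaining 2×2 game on (route B, route C) × (defend A, defend B) has no saddle point. Let General X play route B with probability p; indifference gives −3p − 10(1−p) = −11p + 6(1−p), so p = 2/3.
Similarly General Y's optimal q on defend A is 17/24, and the value is -3·(17/24) + (-11)·(7/24) = -16/3.

-16/3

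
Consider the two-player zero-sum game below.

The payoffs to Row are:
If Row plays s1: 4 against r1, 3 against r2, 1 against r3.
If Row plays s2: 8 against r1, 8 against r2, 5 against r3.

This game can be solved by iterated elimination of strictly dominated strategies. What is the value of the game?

5

Row s1 is strictly dominated by row s2 (8>4, 8>3, 5>1); eliminate s1.
Column r1 is strictly dominated by r3 for Column (5<8); eliminate r1.
Column r2 is strictly dominated by r3 for Column (5<8); eliminate r2.
Only (s2, r3) remains, with payoff 5.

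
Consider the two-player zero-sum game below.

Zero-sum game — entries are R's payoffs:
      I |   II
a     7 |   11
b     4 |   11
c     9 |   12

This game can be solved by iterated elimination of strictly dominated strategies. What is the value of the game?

Row b is strictly dominated by row c (9>4, 12>11); eliminate b.
Row a is strictly dominated by row c (9>7, 12>11); eliminate a.
Column II is strictly dominated by I for C (9<12); eliminate II.
Only (c, I) remains, with payoff 9.

9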